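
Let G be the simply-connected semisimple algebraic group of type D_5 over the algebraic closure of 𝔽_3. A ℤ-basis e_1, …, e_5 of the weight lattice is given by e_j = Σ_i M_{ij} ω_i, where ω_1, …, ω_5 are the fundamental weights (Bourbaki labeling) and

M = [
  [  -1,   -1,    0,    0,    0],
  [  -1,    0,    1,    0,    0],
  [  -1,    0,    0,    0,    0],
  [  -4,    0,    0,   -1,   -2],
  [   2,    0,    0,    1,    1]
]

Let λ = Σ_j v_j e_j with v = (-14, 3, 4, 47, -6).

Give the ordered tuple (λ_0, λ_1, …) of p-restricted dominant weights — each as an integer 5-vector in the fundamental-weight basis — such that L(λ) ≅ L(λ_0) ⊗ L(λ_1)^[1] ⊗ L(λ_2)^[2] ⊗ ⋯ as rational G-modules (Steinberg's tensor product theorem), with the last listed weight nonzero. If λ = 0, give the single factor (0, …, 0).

Compute c_i = Σ_j M_{ij} v_j with v = (-14, 3, 4, 47, -6):
  c_1 = (-1)·(-14) + (-1)·(3) + (0)·(4) + (0)·(47) + (0)·(-6) = 11
  c_2 = (-1)·(-14) + (0)·(3) + (1)·(4) + (0)·(47) + (0)·(-6) = 18
  c_3 = (-1)·(-14) + (0)·(3) + (0)·(4) + (0)·(47) + (0)·(-6) = 14
  c_4 = (-4)·(-14) + (0)·(3) + (0)·(4) + (-1)·(47) + (-2)·(-6) = 21
  c_5 = (2)·(-14) + (0)·(3) + (0)·(4) + (1)·(47) + (1)·(-6) = 13
Base-3 expansion of each c_i:
  c_1 = 11 = 2·3^0 + 0·3^1 + 1·3^2
  c_2 = 18 = 0·3^0 + 0·3^1 + 2·3^2
  c_3 = 14 = 2·3^0 + 1·3^1 + 1·3^2
  c_4 = 21 = 0·3^0 + 1·3^1 + 2·3^2
  c_5 = 13 = 1·3^0 + 1·3^1 + 1·3^2
p-restricted factor λ_0 = (2, 0, 2, 0, 1)
p-restricted factor λ_1 = (0, 0, 1, 1, 1)
p-restricted factor λ_2 = (1, 2, 1, 2, 1)

((2, 0, 2, 0, 1), (0, 0, 1, 1, 1), (1, 2, 1, 2, 1))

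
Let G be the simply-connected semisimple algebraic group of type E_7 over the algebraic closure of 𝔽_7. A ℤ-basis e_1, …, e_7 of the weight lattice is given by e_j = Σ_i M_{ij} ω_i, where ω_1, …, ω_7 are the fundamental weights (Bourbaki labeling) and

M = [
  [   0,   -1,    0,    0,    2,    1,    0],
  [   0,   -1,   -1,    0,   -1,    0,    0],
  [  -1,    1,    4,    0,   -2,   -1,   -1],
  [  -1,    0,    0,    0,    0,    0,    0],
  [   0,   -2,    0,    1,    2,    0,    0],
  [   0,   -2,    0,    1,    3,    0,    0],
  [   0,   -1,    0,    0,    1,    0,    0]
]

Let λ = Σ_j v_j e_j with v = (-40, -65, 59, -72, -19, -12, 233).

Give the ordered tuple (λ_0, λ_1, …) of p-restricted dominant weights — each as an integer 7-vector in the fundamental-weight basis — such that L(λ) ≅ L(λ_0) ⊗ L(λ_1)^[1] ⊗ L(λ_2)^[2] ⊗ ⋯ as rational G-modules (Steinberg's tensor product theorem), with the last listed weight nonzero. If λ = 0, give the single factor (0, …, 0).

Compute c_i = Σ_j M_{ij} v_j with v = (-40, -65, 59, -72, -19, -12, 233):
  c_1 = (0)·(-40) + (-1)·(-65) + (0)·(59) + (0)·(-72) + (2)·(-19) + (1)·(-12) + (0)·(233) = 15
  c_2 = (0)·(-40) + (-1)·(-65) + (-1)·(59) + (0)·(-72) + (-1)·(-19) + (0)·(-12) + (0)·(233) = 25
  c_3 = (-1)·(-40) + (1)·(-65) + (4)·(59) + (0)·(-72) + (-2)·(-19) + (-1)·(-12) + (-1)·(233) = 28
  c_4 = (-1)·(-40) + (0)·(-65) + (0)·(59) + (0)·(-72) + (0)·(-19) + (0)·(-12) + (0)·(233) = 40
  c_5 = (0)·(-40) + (-2)·(-65) + (0)·(59) + (1)·(-72) + (2)·(-19) + (0)·(-12) + (0)·(233) = 20
  c_6 = (0)·(-40) + (-2)·(-65) + (0)·(59) + (1)·(-72) + (3)·(-19) + (0)·(-12) + (0)·(233) = 1
  c_7 = (0)·(-40) + (-1)·(-65) + (0)·(59) + (0)·(-72) + (1)·(-19) + (0)·(-12) + (0)·(233) = 46
p = 7; digits c_i = Σ_j d_{ij}·7^j, 0 ≤ d_{ij} < 7:
  c_1 = 15 = 1·7^0 + 2·7^1
  c_2 = 25 = 4·7^0 + 3·7^1
  c_3 = 28 = 0·7^0 + 4·7^1
  c_4 = 40 = 5·7^0 + 5·7^1
  c_5 = 20 = 6·7^0 + 2·7^1
  c_6 = 1 = 1·7^0
  c_7 = 46 = 4·7^0 + 6·7^1
p-restricted factor λ_0 = (1, 4, 0, 5, 6, 1, 4)
p-restricted factor λ_1 = (2, 3, 4, 5, 2, 0, 6)

((1, 4, 0, 5, 6, 1, 4), (2, 3, 4, 5, 2, 0, 6))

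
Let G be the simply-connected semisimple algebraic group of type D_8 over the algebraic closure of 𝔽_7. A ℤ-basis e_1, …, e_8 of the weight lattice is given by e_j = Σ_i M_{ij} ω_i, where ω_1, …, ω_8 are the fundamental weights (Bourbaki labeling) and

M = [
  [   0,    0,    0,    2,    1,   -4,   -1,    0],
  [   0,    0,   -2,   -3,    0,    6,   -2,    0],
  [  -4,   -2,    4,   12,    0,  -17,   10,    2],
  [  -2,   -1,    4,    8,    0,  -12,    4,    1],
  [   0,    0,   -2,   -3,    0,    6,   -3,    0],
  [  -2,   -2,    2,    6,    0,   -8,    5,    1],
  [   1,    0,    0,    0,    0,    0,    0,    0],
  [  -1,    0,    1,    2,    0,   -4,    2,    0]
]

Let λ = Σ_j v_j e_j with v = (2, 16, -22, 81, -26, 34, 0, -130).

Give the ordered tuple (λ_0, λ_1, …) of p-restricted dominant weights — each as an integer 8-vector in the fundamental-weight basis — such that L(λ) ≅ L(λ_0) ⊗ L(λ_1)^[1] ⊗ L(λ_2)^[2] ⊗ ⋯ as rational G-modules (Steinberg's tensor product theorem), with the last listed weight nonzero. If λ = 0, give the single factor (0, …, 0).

Change of basis e → ω: c = M·v where v = (2, 16, -22, 81, -26, 34, 0, -130):
  c_1 = 0*2 + 0*16 + 0*-22 + 2*81 + 1*-26 + -4*34 + -1*0 + 0*-130 = 0
  c_2 = 0*2 + 0*16 + -2*-22 + -3*81 + 0*-26 + 6*34 + -2*0 + 0*-130 = 5
  c_3 = -4*2 + -2*16 + 4*-22 + 12*81 + 0*-26 + -17*34 + 10*0 + 2*-130 = 6
  c_4 = -2*2 + -1*16 + 4*-22 + 8*81 + 0*-26 + -12*34 + 4*0 + 1*-130 = 2
  c_5 = 0*2 + 0*16 + -2*-22 + -3*81 + 0*-26 + 6*34 + -3*0 + 0*-130 = 5
  c_6 = -2*2 + -2*16 + 2*-22 + 6*81 + 0*-26 + -8*34 + 5*0 + 1*-130 = 4
  c_7 = 1*2 + 0*16 + 0*-22 + 0*81 + 0*-26 + 0*34 + 0*0 + 0*-130 = 2
  c_8 = -1*2 + 0*16 + 1*-22 + 2*81 + 0*-26 + -4*34 + 2*0 + 0*-130 = 2
Base-7 expansion of each c_i:
  c_1 = 0
  c_2 = 5 = 5·7^0
  c_3 = 6 = 6·7^0
  c_4 = 2 = 2·7^0
  c_5 = 5 = 5·7^0
  c_6 = 4 = 4·7^0
  c_7 = 2 = 2·7^0
  c_8 = 2 = 2·7^0
Factor λ_0 = (0, 5, 6, 2, 5, 4, 2, 2)

((0, 5, 6, 2, 5, 4, 2, 2),)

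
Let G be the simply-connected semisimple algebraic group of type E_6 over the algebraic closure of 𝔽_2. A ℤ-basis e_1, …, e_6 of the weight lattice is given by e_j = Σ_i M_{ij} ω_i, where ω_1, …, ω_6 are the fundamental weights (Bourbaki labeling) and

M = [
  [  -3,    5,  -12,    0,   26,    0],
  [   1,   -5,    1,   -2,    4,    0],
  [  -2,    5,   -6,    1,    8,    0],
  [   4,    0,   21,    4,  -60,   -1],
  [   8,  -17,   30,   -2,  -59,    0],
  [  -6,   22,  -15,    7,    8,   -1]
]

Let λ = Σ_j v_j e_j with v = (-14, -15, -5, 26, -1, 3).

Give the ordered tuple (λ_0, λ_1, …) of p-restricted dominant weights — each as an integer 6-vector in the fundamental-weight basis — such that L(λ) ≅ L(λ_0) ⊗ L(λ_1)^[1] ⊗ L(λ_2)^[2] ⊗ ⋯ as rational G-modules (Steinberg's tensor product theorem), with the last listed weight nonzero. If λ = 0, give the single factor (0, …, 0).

Compute c_i = Σ_j M_{ij} v_j with v = (-14, -15, -5, 26, -1, 3):
  c_1 = (-3)·(-14) + (5)·(-15) + (-12)·(-5) + (0)·(26) + (26)·(-1) + (0)·(3) = 1
  c_2 = (1)·(-14) + (-5)·(-15) + (1)·(-5) + (-2)·(26) + (4)·(-1) + (0)·(3) = 0
  c_3 = (-2)·(-14) + (5)·(-15) + (-6)·(-5) + (1)·(26) + (8)·(-1) + (0)·(3) = 1
  c_4 = (4)·(-14) + (0)·(-15) + (21)·(-5) + (4)·(26) + (-60)·(-1) + (-1)·(3) = 0
  c_5 = (8)·(-14) + (-17)·(-15) + (30)·(-5) + (-2)·(26) + (-59)·(-1) + (0)·(3) = 0
  c_6 = (-6)·(-14) + (22)·(-15) + (-15)·(-5) + (7)·(26) + (8)·(-1) + (-1)·(3) = 0
Base-2 expansion of each c_i:
  c_1 = 1 = 1·2^0
  c_2 = 0
  c_3 = 1 = 1·2^0
  c_4 = 0
  c_5 = 0
  c_6 = 0
λ_0 = (1, 0, 1, 0, 0, 0)

((1, 0, 1, 0, 0, 0),)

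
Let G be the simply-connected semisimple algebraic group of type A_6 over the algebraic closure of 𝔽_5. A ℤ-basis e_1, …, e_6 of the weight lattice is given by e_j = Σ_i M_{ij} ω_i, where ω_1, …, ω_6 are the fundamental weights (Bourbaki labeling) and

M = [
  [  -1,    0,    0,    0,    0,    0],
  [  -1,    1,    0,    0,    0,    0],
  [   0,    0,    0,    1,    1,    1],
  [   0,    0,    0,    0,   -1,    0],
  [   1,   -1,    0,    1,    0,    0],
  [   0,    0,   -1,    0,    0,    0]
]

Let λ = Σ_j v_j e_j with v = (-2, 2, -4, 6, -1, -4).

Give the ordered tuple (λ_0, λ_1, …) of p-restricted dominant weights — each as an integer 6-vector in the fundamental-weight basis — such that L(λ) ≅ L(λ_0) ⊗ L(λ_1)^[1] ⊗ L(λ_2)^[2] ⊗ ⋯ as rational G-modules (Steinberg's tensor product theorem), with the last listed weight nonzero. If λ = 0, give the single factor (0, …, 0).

((2, 4, 1, 1, 2, 4),)

ω-coordinates c = M·v, v = (-2, 2, -4, 6, -1, -4):
  c_1 = (-1)·(-2) + 0·2 + (0)·(-4) + 0·6 + (0)·(-1) + (0)·(-4) = 2
  c_2 = (-1)·(-2) + 1·2 + (0)·(-4) + 0·6 + (0)·(-1) + (0)·(-4) = 4
  c_3 = (0)·(-2) + 0·2 + (0)·(-4) + 1·6 + (1)·(-1) + (1)·(-4) = 1
  c_4 = (0)·(-2) + 0·2 + (0)·(-4) + 0·6 + (-1)·(-1) + (0)·(-4) = 1
  c_5 = (1)·(-2) + (-1)·(2) + (0)·(-4) + 1·6 + (0)·(-1) + (0)·(-4) = 2
  c_6 = (0)·(-2) + 0·2 + (-1)·(-4) + 0·6 + (0)·(-1) + (0)·(-4) = 4
p = 5; digits c_i = Σ_j d_{ij}·5^j, 0 ≤ d_{ij} < 5:
  c_1 = 2 = 2·5^0
  c_2 = 4 = 4·5^0
  c_3 = 1 = 1·5^0
  c_4 = 1 = 1·5^0
  c_5 = 2 = 2·5^0
  c_6 = 4 = 4·5^0
λ_0 = (2, 4, 1, 1, 2, 4)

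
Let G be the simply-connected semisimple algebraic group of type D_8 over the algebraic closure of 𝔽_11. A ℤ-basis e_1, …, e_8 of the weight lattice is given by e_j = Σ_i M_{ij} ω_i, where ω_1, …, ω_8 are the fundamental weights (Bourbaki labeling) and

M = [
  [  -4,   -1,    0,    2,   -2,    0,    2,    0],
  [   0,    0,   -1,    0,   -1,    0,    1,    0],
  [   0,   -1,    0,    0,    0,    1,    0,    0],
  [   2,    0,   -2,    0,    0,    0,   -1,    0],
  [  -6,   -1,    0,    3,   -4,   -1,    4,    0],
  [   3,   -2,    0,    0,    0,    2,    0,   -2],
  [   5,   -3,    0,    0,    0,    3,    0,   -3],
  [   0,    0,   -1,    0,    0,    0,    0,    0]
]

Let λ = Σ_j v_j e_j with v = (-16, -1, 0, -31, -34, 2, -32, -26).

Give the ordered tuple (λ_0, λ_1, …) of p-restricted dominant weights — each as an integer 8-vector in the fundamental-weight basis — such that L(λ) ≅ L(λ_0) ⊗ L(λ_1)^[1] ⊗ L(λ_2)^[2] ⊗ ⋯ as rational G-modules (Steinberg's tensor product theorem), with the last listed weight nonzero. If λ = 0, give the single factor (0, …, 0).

((7, 2, 3, 0, 10, 10, 7, 0),)

In the fundamental-weight basis, λ has coordinates c = M·v (v = (-16, -1, 0, -31, -34, 2, -32, -26)):
  c_1 = (-4)·(-16) + (-1)·(-1) + (0)·(0) + (2)·(-31) + (-2)·(-34) + (0)·(2) + (2)·(-32) + (0)·(-26) = 7
  c_2 = (0)·(-16) + (0)·(-1) + (-1)·(0) + (0)·(-31) + (-1)·(-34) + (0)·(2) + (1)·(-32) + (0)·(-26) = 2
  c_3 = (0)·(-16) + (-1)·(-1) + (0)·(0) + (0)·(-31) + (0)·(-34) + (1)·(2) + (0)·(-32) + (0)·(-26) = 3
  c_4 = (2)·(-16) + (0)·(-1) + (-2)·(0) + (0)·(-31) + (0)·(-34) + (0)·(2) + (-1)·(-32) + (0)·(-26) = 0
  c_5 = (-6)·(-16) + (-1)·(-1) + (0)·(0) + (3)·(-31) + (-4)·(-34) + (-1)·(2) + (4)·(-32) + (0)·(-26) = 10
  c_6 = (3)·(-16) + (-2)·(-1) + (0)·(0) + (0)·(-31) + (0)·(-34) + (2)·(2) + (0)·(-32) + (-2)·(-26) = 10
  c_7 = (5)·(-16) + (-3)·(-1) + (0)·(0) + (0)·(-31) + (0)·(-34) + (3)·(2) + (0)·(-32) + (-3)·(-26) = 7
  c_8 = (0)·(-16) + (0)·(-1) + (-1)·(0) + (0)·(-31) + (0)·(-34) + (0)·(2) + (0)·(-32) + (0)·(-26) = 0
Base-11 expansion of each c_i:
  c_1 = 7 = 7·11^0
  c_2 = 2 = 2·11^0
  c_3 = 3 = 3·11^0
  c_4 = 0
  c_5 = 10 = 10·11^0
  c_6 = 10 = 10·11^0
  c_7 = 7 = 7·11^0
  c_8 = 0
p-restricted factor λ_0 = (7, 2, 3, 0, 10, 10, 7, 0)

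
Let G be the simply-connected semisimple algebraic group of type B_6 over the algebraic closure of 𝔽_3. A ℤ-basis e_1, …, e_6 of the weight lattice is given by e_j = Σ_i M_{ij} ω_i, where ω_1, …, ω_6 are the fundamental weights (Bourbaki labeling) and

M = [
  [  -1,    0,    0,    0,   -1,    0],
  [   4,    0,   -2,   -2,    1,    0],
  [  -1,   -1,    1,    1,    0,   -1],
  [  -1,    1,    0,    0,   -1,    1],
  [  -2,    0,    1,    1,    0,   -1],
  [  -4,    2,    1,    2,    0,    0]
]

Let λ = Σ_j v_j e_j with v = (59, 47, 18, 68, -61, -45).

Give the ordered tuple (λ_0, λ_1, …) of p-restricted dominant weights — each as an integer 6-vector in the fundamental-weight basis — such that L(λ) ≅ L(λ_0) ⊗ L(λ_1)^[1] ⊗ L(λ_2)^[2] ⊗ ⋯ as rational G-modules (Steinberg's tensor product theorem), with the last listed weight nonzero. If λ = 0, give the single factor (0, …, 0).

((2, 0, 1, 1, 1, 0), (0, 1, 2, 1, 1, 1), (0, 0, 2, 0, 1, 1))

Change of basis e → ω: c = M·v where v = (59, 47, 18, 68, -61, -45):
  c_1 = -1*59 + 0*47 + 0*18 + 0*68 + -1*-61 + 0*-45 = 2
  c_2 = 4*59 + 0*47 + -2*18 + -2*68 + 1*-61 + 0*-45 = 3
  c_3 = -1*59 + -1*47 + 1*18 + 1*68 + 0*-61 + -1*-45 = 25
  c_4 = -1*59 + 1*47 + 0*18 + 0*68 + -1*-61 + 1*-45 = 4
  c_5 = -2*59 + 0*47 + 1*18 + 1*68 + 0*-61 + -1*-45 = 13
  c_6 = -4*59 + 2*47 + 1*18 + 2*68 + 0*-61 + 0*-45 = 12
Base-3 expansion of each c_i:
  c_1 = 2 = 2·3^0
  c_2 = 3 = 0·3^0 + 1·3^1
  c_3 = 25 = 1·3^0 + 2·3^1 + 2·3^2
  c_4 = 4 = 1·3^0 + 1·3^1
  c_5 = 13 = 1·3^0 + 1·3^1 + 1·3^2
  c_6 = 12 = 0·3^0 + 1·3^1 + 1·3^2
Factor λ_0 = (2, 0, 1, 1, 1, 0)
Factor λ_1 = (0, 1, 2, 1, 1, 1)
Factor λ_2 = (0, 0, 2, 0, 1, 1)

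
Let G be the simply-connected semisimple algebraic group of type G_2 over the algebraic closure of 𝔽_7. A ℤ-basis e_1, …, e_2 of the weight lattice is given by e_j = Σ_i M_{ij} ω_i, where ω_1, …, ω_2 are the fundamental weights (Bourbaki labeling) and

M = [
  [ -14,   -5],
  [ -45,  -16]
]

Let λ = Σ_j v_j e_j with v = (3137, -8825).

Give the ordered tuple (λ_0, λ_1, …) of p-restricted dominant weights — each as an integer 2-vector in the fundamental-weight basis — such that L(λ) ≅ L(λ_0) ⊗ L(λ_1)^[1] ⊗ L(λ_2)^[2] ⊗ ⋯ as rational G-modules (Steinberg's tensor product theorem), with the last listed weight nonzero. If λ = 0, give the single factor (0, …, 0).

((4, 0), (1, 5), (4, 0))

Compute c_i = Σ_j M_{ij} v_j with v = (3137, -8825):
  c_1 = (-14)·(3137) + (-5)·(-8825) = 207
  c_2 = (-45)·(3137) + (-16)·(-8825) = 35
p = 7; digits c_i = Σ_j d_{ij}·7^j, 0 ≤ d_{ij} < 7:
  c_1 = 207 = 4·7^0 + 1·7^1 + 4·7^2
  c_2 = 35 = 0·7^0 + 5·7^1
λ_0 = (4, 0)
λ_1 = (1, 5)
λ_2 = (4, 0)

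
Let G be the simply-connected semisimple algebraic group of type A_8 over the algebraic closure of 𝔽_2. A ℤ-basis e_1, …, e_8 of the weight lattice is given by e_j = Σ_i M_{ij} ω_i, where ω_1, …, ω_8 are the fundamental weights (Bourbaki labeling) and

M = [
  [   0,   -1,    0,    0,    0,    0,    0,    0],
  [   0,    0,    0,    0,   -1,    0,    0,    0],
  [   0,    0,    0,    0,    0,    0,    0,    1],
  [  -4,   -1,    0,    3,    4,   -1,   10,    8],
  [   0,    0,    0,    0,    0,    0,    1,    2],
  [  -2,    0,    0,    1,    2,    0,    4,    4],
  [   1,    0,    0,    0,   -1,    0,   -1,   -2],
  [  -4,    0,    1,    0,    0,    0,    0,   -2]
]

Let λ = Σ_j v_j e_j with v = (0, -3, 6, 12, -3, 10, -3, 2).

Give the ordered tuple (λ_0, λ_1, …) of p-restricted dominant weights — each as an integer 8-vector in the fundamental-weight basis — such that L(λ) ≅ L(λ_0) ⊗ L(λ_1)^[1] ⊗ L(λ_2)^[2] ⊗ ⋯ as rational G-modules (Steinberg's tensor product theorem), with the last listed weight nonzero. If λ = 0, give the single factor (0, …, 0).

((1, 1, 0, 1, 1, 0, 0, 0), (1, 1, 1, 1, 0, 1, 1, 1))

ω-coordinates c = M·v, v = (0, -3, 6, 12, -3, 10, -3, 2):
  c_1 = (0)·(0) + (-1)·(-3) + (0)·(6) + (0)·(12) + (0)·(-3) + (0)·(10) + (0)·(-3) + (0)·(2) = 3
  c_2 = (0)·(0) + (0)·(-3) + (0)·(6) + (0)·(12) + (-1)·(-3) + (0)·(10) + (0)·(-3) + (0)·(2) = 3
  c_3 = (0)·(0) + (0)·(-3) + (0)·(6) + (0)·(12) + (0)·(-3) + (0)·(10) + (0)·(-3) + (1)·(2) = 2
  c_4 = (-4)·(0) + (-1)·(-3) + (0)·(6) + (3)·(12) + (4)·(-3) + (-1)·(10) + (10)·(-3) + (8)·(2) = 3
  c_5 = (0)·(0) + (0)·(-3) + (0)·(6) + (0)·(12) + (0)·(-3) + (0)·(10) + (1)·(-3) + (2)·(2) = 1
  c_6 = (-2)·(0) + (0)·(-3) + (0)·(6) + (1)·(12) + (2)·(-3) + (0)·(10) + (4)·(-3) + (4)·(2) = 2
  c_7 = (1)·(0) + (0)·(-3) + (0)·(6) + (0)·(12) + (-1)·(-3) + (0)·(10) + (-1)·(-3) + (-2)·(2) = 2
  c_8 = (-4)·(0) + (0)·(-3) + (1)·(6) + (0)·(12) + (0)·(-3) + (0)·(10) + (0)·(-3) + (-2)·(2) = 2
Base-2 expansion of each c_i:
  c_1 = 3 = 1·2^0 + 1·2^1
  c_2 = 3 = 1·2^0 + 1·2^1
  c_3 = 2 = 0·2^0 + 1·2^1
  c_4 = 3 = 1·2^0 + 1·2^1
  c_5 = 1 = 1·2^0
  c_6 = 2 = 0·2^0 + 1·2^1
  c_7 = 2 = 0·2^0 + 1·2^1
  c_8 = 2 = 0·2^0 + 1·2^1
p-restricted factor λ_0 = (1, 1, 0, 1, 1, 0, 0, 0)
p-restricted factor λ_1 = (1, 1, 1, 1, 0, 1, 1, 1)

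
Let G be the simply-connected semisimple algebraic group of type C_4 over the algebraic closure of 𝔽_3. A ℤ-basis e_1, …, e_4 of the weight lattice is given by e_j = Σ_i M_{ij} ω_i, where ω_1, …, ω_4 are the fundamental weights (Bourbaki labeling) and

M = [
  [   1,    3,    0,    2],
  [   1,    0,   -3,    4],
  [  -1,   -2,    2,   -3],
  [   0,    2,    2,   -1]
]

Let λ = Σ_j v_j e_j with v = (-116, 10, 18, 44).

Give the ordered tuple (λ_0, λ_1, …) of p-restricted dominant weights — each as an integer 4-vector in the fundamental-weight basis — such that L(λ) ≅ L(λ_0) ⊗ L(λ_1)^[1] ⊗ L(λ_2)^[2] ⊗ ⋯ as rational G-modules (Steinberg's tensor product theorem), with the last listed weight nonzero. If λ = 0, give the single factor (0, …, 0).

((2, 0, 0, 0), (0, 2, 0, 1), (0, 0, 0, 1))

Converting to the ω-basis (c_i = row i of M dotted with v = (-116, 10, 18, 44)):
  c_1 = (1)·(-116) + (3)·(10) + (0)·(18) + (2)·(44) = 2
  c_2 = (1)·(-116) + (0)·(10) + (-3)·(18) + (4)·(44) = 6
  c_3 = (-1)·(-116) + (-2)·(10) + (2)·(18) + (-3)·(44) = 0
  c_4 = (0)·(-116) + (2)·(10) + (2)·(18) + (-1)·(44) = 12
p = 3; digits c_i = Σ_j d_{ij}·3^j, 0 ≤ d_{ij} < 3:
  c_1 = 2 = 2·3^0
  c_2 = 6 = 0·3^0 + 2·3^1
  c_3 = 0
  c_4 = 12 = 0·3^0 + 1·3^1 + 1·3^2
λ_0 = (2, 0, 0, 0)
λ_1 = (0, 2, 0, 1)
λ_2 = (0, 0, 0, 1)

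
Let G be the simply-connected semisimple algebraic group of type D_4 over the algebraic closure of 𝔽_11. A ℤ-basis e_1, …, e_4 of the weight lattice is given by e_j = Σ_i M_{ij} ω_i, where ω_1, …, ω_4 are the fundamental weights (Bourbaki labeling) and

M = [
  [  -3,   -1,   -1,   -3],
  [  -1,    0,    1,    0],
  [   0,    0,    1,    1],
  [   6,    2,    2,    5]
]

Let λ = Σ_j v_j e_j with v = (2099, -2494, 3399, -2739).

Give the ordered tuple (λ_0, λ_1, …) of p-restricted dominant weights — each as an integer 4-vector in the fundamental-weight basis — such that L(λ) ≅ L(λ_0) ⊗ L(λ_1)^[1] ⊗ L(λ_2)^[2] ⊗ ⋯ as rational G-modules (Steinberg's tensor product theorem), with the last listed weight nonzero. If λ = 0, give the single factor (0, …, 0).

((3, 2, 0, 5), (4, 8, 5, 9), (8, 10, 5, 5))

ω-coordinates c = M·v, v = (2099, -2494, 3399, -2739):
  c_1 = -3*2099 + -1*-2494 + -1*3399 + -3*-2739 = 1015
  c_2 = -1*2099 + 0*-2494 + 1*3399 + 0*-2739 = 1300
  c_3 = 0*2099 + 0*-2494 + 1*3399 + 1*-2739 = 660
  c_4 = 6*2099 + 2*-2494 + 2*3399 + 5*-2739 = 709
Expand coordinatewise in base 11:
  c_1 = 1015 = 3·11^0 + 4·11^1 + 8·11^2
  c_2 = 1300 = 2·11^0 + 8·11^1 + 10·11^2
  c_3 = 660 = 0·11^0 + 5·11^1 + 5·11^2
  c_4 = 709 = 5·11^0 + 9·11^1 + 5·11^2
p-restricted factor λ_0 = (3, 2, 0, 5)
p-restricted factor λ_1 = (4, 8, 5, 9)
p-restricted factor λ_2 = (8, 10, 5, 5)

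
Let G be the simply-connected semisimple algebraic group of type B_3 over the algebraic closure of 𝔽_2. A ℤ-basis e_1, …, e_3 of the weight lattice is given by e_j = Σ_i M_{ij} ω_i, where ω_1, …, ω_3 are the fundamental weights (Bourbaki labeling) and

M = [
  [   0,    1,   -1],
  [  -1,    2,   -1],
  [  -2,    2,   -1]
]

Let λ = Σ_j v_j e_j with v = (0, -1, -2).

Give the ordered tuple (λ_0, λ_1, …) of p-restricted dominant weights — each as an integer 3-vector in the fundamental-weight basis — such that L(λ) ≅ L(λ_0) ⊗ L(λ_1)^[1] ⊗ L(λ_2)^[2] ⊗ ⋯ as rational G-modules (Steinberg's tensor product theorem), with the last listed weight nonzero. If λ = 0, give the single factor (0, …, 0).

Converting to the ω-basis (c_i = row i of M dotted with v = (0, -1, -2)):
  c_1 = 0*0 + 1*-1 + -1*-2 = 1
  c_2 = -1*0 + 2*-1 + -1*-2 = 0
  c_3 = -2*0 + 2*-1 + -1*-2 = 0
Writing each c_i in base p = 2:
  c_1 = 1 = 1·2^0
  c_2 = 0
  c_3 = 0
λ_0 = (1, 0, 0)

((1, 0, 0),)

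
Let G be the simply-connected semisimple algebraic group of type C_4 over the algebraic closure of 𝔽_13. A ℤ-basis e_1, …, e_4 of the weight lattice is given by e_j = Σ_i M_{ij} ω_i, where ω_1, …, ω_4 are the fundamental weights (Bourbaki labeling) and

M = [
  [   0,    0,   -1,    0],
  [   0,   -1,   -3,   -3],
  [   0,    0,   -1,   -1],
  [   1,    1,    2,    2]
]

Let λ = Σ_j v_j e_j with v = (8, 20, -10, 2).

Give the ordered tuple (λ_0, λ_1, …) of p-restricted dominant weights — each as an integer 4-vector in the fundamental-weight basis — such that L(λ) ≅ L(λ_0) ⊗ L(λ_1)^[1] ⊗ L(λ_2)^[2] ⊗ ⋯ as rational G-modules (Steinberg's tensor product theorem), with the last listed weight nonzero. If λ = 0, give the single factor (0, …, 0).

In the fundamental-weight basis, λ has coordinates c = M·v (v = (8, 20, -10, 2)):
  c_1 = 0*8 + 0*20 + -1*-10 + 0*2 = 10
  c_2 = 0*8 + -1*20 + -3*-10 + -3*2 = 4
  c_3 = 0*8 + 0*20 + -1*-10 + -1*2 = 8
  c_4 = 1*8 + 1*20 + 2*-10 + 2*2 = 12
Base-13 expansion of each c_i:
  c_1 = 10 = 10·13^0
  c_2 = 4 = 4·13^0
  c_3 = 8 = 8·13^0
  c_4 = 12 = 12·13^0
p-restricted factor λ_0 = (10, 4, 8, 12)

((10, 4, 8, 12),)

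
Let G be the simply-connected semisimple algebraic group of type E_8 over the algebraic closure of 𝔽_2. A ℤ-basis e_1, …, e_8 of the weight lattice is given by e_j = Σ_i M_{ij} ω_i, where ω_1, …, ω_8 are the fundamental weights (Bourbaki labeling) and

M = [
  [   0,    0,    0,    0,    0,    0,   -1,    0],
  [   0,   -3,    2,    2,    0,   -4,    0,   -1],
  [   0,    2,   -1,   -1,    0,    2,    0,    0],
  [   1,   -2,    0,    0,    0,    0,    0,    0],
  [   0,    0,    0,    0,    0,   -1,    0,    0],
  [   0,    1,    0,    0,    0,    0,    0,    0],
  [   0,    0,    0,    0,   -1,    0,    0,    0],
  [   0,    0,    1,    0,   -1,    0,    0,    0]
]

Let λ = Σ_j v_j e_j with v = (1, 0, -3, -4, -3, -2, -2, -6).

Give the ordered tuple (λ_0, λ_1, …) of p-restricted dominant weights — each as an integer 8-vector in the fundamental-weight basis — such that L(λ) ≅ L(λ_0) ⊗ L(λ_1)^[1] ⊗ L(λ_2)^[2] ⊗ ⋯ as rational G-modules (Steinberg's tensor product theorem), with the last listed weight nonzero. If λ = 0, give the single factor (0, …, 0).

ω-coordinates c = M·v, v = (1, 0, -3, -4, -3, -2, -2, -6):
  c_1 = (0)·(1) + (0)·(0) + (0)·(-3) + (0)·(-4) + (0)·(-3) + (0)·(-2) + (-1)·(-2) + (0)·(-6) = 2
  c_2 = (0)·(1) + (-3)·(0) + (2)·(-3) + (2)·(-4) + (0)·(-3) + (-4)·(-2) + (0)·(-2) + (-1)·(-6) = 0
  c_3 = (0)·(1) + (2)·(0) + (-1)·(-3) + (-1)·(-4) + (0)·(-3) + (2)·(-2) + (0)·(-2) + (0)·(-6) = 3
  c_4 = (1)·(1) + (-2)·(0) + (0)·(-3) + (0)·(-4) + (0)·(-3) + (0)·(-2) + (0)·(-2) + (0)·(-6) = 1
  c_5 = (0)·(1) + (0)·(0) + (0)·(-3) + (0)·(-4) + (0)·(-3) + (-1)·(-2) + (0)·(-2) + (0)·(-6) = 2
  c_6 = (0)·(1) + (1)·(0) + (0)·(-3) + (0)·(-4) + (0)·(-3) + (0)·(-2) + (0)·(-2) + (0)·(-6) = 0
  c_7 = (0)·(1) + (0)·(0) + (0)·(-3) + (0)·(-4) + (-1)·(-3) + (0)·(-2) + (0)·(-2) + (0)·(-6) = 3
  c_8 = (0)·(1) + (0)·(0) + (1)·(-3) + (0)·(-4) + (-1)·(-3) + (0)·(-2) + (0)·(-2) + (0)·(-6) = 0
p = 2; digits c_i = Σ_j d_{ij}·2^j, 0 ≤ d_{ij} < 2:
  c_1 = 2 = 0·2^0 + 1·2^1
  c_2 = 0
  c_3 = 3 = 1·2^0 + 1·2^1
  c_4 = 1 = 1·2^0
  c_5 = 2 = 0·2^0 + 1·2^1
  c_6 = 0
  c_7 = 3 = 1·2^0 + 1·2^1
  c_8 = 0
p-restricted factor λ_0 = (0, 0, 1, 1, 0, 0, 1, 0)
p-restricted factor λ_1 = (1, 0, 1, 0, 1, 0, 1, 0)

((0, 0, 1, 1, 0, 0, 1, 0), (1, 0, 1, 0, 1, 0, 1, 0))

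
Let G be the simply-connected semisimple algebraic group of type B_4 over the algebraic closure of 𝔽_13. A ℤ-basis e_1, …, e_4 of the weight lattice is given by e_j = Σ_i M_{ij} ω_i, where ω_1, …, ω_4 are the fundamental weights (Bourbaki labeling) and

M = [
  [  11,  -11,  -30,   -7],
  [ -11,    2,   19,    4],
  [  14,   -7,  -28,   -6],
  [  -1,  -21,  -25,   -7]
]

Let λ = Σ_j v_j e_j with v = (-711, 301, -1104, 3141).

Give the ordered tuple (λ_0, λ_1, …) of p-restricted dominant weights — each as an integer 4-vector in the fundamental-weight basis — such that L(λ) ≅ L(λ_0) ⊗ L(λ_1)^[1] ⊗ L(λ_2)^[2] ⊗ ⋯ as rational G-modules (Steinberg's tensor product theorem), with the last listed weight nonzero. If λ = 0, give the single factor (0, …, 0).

((1, 11, 5, 3),)

Converting to the ω-basis (c_i = row i of M dotted with v = (-711, 301, -1104, 3141)):
  c_1 = (11)·(-711) + (-11)·(301) + (-30)·(-1104) + (-7)·(3141) = 1
  c_2 = (-11)·(-711) + (2)·(301) + (19)·(-1104) + (4)·(3141) = 11
  c_3 = (14)·(-711) + (-7)·(301) + (-28)·(-1104) + (-6)·(3141) = 5
  c_4 = (-1)·(-711) + (-21)·(301) + (-25)·(-1104) + (-7)·(3141) = 3
Writing each c_i in base p = 13:
  c_1 = 1 = 1·13^0
  c_2 = 11 = 11·13^0
  c_3 = 5 = 5·13^0
  c_4 = 3 = 3·13^0
p-restricted factor λ_0 = (1, 11, 5, 3)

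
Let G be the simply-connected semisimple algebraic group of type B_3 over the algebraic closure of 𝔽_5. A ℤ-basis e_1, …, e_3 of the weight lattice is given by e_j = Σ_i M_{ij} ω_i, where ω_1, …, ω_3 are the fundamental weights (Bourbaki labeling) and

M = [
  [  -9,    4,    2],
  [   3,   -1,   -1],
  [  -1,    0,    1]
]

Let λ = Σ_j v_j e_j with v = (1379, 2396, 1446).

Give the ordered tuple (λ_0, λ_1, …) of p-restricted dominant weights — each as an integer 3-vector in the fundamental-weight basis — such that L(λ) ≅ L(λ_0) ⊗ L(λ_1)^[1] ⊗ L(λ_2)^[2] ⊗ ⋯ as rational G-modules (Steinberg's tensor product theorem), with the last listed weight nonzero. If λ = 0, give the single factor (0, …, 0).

Change of basis e → ω: c = M·v where v = (1379, 2396, 1446):
  c_1 = -9*1379 + 4*2396 + 2*1446 = 65
  c_2 = 3*1379 + -1*2396 + -1*1446 = 295
  c_3 = -1*1379 + 0*2396 + 1*1446 = 67
Expand coordinatewise in base 5:
  c_1 = 65 = 0·5^0 + 3·5^1 + 2·5^2
  c_2 = 295 = 0·5^0 + 4·5^1 + 1·5^2 + 2·5^3
  c_3 = 67 = 2·5^0 + 3·5^1 + 2·5^2
p-restricted factor λ_0 = (0, 0, 2)
p-restricted factor λ_1 = (3, 4, 3)
p-restricted factor λ_2 = (2, 1, 2)
p-restricted factor λ_3 = (0, 2, 0)

((0, 0, 2), (3, 4, 3), (2, 1, 2), (0, 2, 0))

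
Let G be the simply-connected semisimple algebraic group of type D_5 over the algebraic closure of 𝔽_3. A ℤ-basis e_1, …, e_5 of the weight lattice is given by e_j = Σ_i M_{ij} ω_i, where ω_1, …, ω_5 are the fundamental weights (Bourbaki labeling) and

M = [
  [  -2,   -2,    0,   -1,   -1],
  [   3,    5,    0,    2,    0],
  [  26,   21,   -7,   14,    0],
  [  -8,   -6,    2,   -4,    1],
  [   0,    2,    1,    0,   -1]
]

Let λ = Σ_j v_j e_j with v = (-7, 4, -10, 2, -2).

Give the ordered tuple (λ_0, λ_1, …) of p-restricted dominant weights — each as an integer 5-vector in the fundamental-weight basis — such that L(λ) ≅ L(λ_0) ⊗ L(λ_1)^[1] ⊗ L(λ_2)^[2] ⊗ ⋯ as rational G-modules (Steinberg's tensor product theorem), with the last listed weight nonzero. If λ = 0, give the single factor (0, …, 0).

((0, 0, 0, 2, 0), (2, 1, 0, 0, 0))

Converting to the ω-basis (c_i = row i of M dotted with v = (-7, 4, -10, 2, -2)):
  c_1 = (-2)·(-7) + (-2)·(4) + (0)·(-10) + (-1)·(2) + (-1)·(-2) = 6
  c_2 = (3)·(-7) + (5)·(4) + (0)·(-10) + (2)·(2) + (0)·(-2) = 3
  c_3 = (26)·(-7) + (21)·(4) + (-7)·(-10) + (14)·(2) + (0)·(-2) = 0
  c_4 = (-8)·(-7) + (-6)·(4) + (2)·(-10) + (-4)·(2) + (1)·(-2) = 2
  c_5 = (0)·(-7) + (2)·(4) + (1)·(-10) + (0)·(2) + (-1)·(-2) = 0
Expand coordinatewise in base 3:
  c_1 = 6 = 0·3^0 + 2·3^1
  c_2 = 3 = 0·3^0 + 1·3^1
  c_3 = 0
  c_4 = 2 = 2·3^0
  c_5 = 0
λ_0 = (0, 0, 0, 2, 0)
λ_1 = (2, 1, 0, 0, 0)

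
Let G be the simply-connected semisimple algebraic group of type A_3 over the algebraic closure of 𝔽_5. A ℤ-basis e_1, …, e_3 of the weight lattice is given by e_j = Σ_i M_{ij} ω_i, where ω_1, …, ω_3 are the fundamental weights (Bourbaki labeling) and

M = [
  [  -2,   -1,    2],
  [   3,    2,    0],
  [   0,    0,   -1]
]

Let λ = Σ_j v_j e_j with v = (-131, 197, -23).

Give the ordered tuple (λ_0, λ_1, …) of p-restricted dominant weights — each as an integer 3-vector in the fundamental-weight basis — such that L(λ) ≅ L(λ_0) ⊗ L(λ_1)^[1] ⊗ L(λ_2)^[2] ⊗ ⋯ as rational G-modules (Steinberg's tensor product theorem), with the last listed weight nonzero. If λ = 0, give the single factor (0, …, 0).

((4, 1, 3), (3, 0, 4))

ω-coordinates c = M·v, v = (-131, 197, -23):
  c_1 = (-2)·(-131) + (-1)·(197) + (2)·(-23) = 19
  c_2 = (3)·(-131) + (2)·(197) + (0)·(-23) = 1
  c_3 = (0)·(-131) + (0)·(197) + (-1)·(-23) = 23
Expand coordinatewise in base 5:
  c_1 = 19 = 4·5^0 + 3·5^1
  c_2 = 1 = 1·5^0
  c_3 = 23 = 3·5^0 + 4·5^1
λ_0 = (4, 1, 3)
λ_1 = (3, 0, 4)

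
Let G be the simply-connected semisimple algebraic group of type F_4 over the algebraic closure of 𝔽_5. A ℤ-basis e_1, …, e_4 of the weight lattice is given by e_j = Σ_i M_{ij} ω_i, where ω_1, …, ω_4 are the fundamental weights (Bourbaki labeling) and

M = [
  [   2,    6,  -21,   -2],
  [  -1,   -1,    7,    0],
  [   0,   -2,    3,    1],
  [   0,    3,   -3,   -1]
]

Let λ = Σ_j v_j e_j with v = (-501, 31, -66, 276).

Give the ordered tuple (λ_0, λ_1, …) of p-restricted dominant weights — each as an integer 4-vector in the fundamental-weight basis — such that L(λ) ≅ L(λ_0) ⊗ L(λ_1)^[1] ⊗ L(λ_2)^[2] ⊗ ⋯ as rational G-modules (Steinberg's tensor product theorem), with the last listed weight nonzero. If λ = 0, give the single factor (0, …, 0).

In the fundamental-weight basis, λ has coordinates c = M·v (v = (-501, 31, -66, 276)):
  c_1 = (2)·(-501) + 6·31 + (-21)·(-66) + (-2)·(276) = 18
  c_2 = (-1)·(-501) + (-1)·(31) + (7)·(-66) + 0·276 = 8
  c_3 = (0)·(-501) + (-2)·(31) + (3)·(-66) + 1·276 = 16
  c_4 = (0)·(-501) + 3·31 + (-3)·(-66) + (-1)·(276) = 15
Base-5 expansion of each c_i:
  c_1 = 18 = 3·5^0 + 3·5^1
  c_2 = 8 = 3·5^0 + 1·5^1
  c_3 = 16 = 1·5^0 + 3·5^1
  c_4 = 15 = 0·5^0 + 3·5^1
Factor λ_0 = (3, 3, 1, 0)
Factor λ_1 = (3, 1, 3, 3)

((3, 3, 1, 0), (3, 1, 3, 3))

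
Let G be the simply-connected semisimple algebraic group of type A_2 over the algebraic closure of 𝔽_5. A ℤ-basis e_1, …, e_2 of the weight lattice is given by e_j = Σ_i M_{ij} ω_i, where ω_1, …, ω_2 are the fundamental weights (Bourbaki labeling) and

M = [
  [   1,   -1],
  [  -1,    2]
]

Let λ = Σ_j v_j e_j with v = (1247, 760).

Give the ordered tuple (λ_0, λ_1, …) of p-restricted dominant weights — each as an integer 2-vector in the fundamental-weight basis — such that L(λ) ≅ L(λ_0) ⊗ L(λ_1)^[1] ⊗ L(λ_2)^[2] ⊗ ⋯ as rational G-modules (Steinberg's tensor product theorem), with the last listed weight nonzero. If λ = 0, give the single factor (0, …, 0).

((2, 3), (2, 4), (4, 0), (3, 2))

ω-coordinates c = M·v, v = (1247, 760):
  c_1 = (1)·(1247) + (-1)·(760) = 487
  c_2 = (-1)·(1247) + (2)·(760) = 273
Base-5 expansion of each c_i:
  c_1 = 487 = 2·5^0 + 2·5^1 + 4·5^2 + 3·5^3
  c_2 = 273 = 3·5^0 + 4·5^1 + 0·5^2 + 2·5^3
p-restricted factor λ_0 = (2, 3)
p-restricted factor λ_1 = (2, 4)
p-restricted factor λ_2 = (4, 0)
p-restricted factor λ_3 = (3, 2)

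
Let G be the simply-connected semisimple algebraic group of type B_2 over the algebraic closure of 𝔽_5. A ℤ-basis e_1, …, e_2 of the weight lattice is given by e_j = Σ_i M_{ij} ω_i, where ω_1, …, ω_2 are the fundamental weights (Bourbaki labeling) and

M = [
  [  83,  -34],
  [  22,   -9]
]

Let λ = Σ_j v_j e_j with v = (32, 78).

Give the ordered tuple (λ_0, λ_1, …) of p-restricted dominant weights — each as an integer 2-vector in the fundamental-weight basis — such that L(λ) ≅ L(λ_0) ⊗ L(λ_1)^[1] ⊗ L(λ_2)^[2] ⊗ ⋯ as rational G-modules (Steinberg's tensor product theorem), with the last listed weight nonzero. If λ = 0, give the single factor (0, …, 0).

((4, 2),)

ω-coordinates c = M·v, v = (32, 78):
  c_1 = 83·32 + (-34)·(78) = 4
  c_2 = 22·32 + (-9)·(78) = 2
p = 5; digits c_i = Σ_j d_{ij}·5^j, 0 ≤ d_{ij} < 5:
  c_1 = 4 = 4·5^0
  c_2 = 2 = 2·5^0
λ_0 = (4, 2)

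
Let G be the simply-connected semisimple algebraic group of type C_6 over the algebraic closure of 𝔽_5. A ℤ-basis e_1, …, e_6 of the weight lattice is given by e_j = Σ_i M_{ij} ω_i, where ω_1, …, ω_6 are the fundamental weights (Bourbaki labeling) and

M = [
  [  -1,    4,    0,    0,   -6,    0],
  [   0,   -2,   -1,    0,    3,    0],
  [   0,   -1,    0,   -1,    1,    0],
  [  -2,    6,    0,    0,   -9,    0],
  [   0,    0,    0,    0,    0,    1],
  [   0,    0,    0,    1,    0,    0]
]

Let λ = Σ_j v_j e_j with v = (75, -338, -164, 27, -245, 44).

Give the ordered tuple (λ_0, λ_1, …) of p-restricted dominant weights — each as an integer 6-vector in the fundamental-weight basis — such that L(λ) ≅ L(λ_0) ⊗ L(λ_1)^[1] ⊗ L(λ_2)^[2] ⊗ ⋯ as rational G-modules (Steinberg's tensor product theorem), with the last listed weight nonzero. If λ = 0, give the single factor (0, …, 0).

ω-coordinates c = M·v, v = (75, -338, -164, 27, -245, 44):
  c_1 = (-1)·(75) + (4)·(-338) + (0)·(-164) + (0)·(27) + (-6)·(-245) + (0)·(44) = 43
  c_2 = (0)·(75) + (-2)·(-338) + (-1)·(-164) + (0)·(27) + (3)·(-245) + (0)·(44) = 105
  c_3 = (0)·(75) + (-1)·(-338) + (0)·(-164) + (-1)·(27) + (1)·(-245) + (0)·(44) = 66
  c_4 = (-2)·(75) + (6)·(-338) + (0)·(-164) + (0)·(27) + (-9)·(-245) + (0)·(44) = 27
  c_5 = (0)·(75) + (0)·(-338) + (0)·(-164) + (0)·(27) + (0)·(-245) + (1)·(44) = 44
  c_6 = (0)·(75) + (0)·(-338) + (0)·(-164) + (1)·(27) + (0)·(-245) + (0)·(44) = 27
Expand coordinatewise in base 5:
  c_1 = 43 = 3·5^0 + 3·5^1 + 1·5^2
  c_2 = 105 = 0·5^0 + 1·5^1 + 4·5^2
  c_3 = 66 = 1·5^0 + 3·5^1 + 2·5^2
  c_4 = 27 = 2·5^0 + 0·5^1 + 1·5^2
  c_5 = 44 = 4·5^0 + 3·5^1 + 1·5^2
  c_6 = 27 = 2·5^0 + 0·5^1 + 1·5^2
Factor λ_0 = (3, 0, 1, 2, 4, 2)
Factor λ_1 = (3, 1, 3, 0, 3, 0)
Factor λ_2 = (1, 4, 2, 1, 1, 1)

((3, 0, 1, 2, 4, 2), (3, 1, 3, 0, 3, 0), (1, 4, 2, 1, 1, 1))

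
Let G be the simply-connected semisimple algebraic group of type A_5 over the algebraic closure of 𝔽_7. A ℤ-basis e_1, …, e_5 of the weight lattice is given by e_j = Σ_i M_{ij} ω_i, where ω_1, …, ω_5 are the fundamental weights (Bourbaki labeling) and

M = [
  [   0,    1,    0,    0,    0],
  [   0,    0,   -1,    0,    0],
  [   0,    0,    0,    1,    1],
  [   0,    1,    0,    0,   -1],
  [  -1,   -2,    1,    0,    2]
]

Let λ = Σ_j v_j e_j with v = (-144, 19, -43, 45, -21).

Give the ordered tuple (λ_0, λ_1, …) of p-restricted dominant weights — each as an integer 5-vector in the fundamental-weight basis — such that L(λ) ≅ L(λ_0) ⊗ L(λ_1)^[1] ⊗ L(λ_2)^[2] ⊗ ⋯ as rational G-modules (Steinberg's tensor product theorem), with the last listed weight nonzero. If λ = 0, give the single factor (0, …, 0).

Change of basis e → ω: c = M·v where v = (-144, 19, -43, 45, -21):
  c_1 = 0*-144 + 1*19 + 0*-43 + 0*45 + 0*-21 = 19
  c_2 = 0*-144 + 0*19 + -1*-43 + 0*45 + 0*-21 = 43
  c_3 = 0*-144 + 0*19 + 0*-43 + 1*45 + 1*-21 = 24
  c_4 = 0*-144 + 1*19 + 0*-43 + 0*45 + -1*-21 = 40
  c_5 = -1*-144 + -2*19 + 1*-43 + 0*45 + 2*-21 = 21
Expand coordinatewise in base 7:
  c_1 = 19 = 5·7^0 + 2·7^1
  c_2 = 43 = 1·7^0 + 6·7^1
  c_3 = 24 = 3·7^0 + 3·7^1
  c_4 = 40 = 5·7^0 + 5·7^1
  c_5 = 21 = 0·7^0 + 3·7^1
p-restricted factor λ_0 = (5, 1, 3, 5, 0)
p-restricted factor λ_1 = (2, 6, 3, 5, 3)

((5, 1, 3, 5, 0), (2, 6, 3, 5, 3))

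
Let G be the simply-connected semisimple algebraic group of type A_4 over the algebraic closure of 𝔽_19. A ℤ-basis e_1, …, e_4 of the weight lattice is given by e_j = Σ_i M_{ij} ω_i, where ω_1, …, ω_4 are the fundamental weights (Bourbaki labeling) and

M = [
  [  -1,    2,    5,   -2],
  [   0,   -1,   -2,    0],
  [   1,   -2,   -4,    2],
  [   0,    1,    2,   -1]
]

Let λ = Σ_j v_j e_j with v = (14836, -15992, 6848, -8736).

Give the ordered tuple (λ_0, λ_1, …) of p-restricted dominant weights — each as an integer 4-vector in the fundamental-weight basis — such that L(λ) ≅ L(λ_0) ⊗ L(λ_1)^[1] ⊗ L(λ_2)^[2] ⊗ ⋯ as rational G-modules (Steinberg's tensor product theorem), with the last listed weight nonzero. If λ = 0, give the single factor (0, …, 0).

((9, 16, 18, 18), (10, 6, 7, 15), (13, 6, 5, 17))

Change of basis e → ω: c = M·v where v = (14836, -15992, 6848, -8736):
  c_1 = -1*14836 + 2*-15992 + 5*6848 + -2*-8736 = 4892
  c_2 = 0*14836 + -1*-15992 + -2*6848 + 0*-8736 = 2296
  c_3 = 1*14836 + -2*-15992 + -4*6848 + 2*-8736 = 1956
  c_4 = 0*14836 + 1*-15992 + 2*6848 + -1*-8736 = 6440
Base-19 expansion of each c_i:
  c_1 = 4892 = 9·19^0 + 10·19^1 + 13·19^2
  c_2 = 2296 = 16·19^0 + 6·19^1 + 6·19^2
  c_3 = 1956 = 18·19^0 + 7·19^1 + 5·19^2
  c_4 = 6440 = 18·19^0 + 15·19^1 + 17·19^2
p-restricted factor λ_0 = (9, 16, 18, 18)
p-restricted factor λ_1 = (10, 6, 7, 15)
p-restricted factor λ_2 = (13, 6, 5, 17)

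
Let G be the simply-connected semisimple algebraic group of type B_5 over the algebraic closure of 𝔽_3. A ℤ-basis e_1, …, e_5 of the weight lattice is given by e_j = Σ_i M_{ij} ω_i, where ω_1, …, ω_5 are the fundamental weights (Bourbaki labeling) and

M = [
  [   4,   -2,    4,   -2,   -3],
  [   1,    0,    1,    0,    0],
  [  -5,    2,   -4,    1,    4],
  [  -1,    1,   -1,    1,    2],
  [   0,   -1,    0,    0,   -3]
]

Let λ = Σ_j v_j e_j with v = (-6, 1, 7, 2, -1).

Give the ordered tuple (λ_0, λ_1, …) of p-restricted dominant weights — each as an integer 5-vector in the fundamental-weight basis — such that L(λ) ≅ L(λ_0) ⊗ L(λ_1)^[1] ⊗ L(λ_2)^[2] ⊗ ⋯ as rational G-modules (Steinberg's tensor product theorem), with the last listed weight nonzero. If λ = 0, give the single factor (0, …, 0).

((1, 1, 2, 0, 2),)

ω-coordinates c = M·v, v = (-6, 1, 7, 2, -1):
  c_1 = (4)·(-6) + (-2)·(1) + 4·7 + (-2)·(2) + (-3)·(-1) = 1
  c_2 = (1)·(-6) + 0·1 + 1·7 + 0·2 + (0)·(-1) = 1
  c_3 = (-5)·(-6) + 2·1 + (-4)·(7) + 1·2 + (4)·(-1) = 2
  c_4 = (-1)·(-6) + 1·1 + (-1)·(7) + 1·2 + (2)·(-1) = 0
  c_5 = (0)·(-6) + (-1)·(1) + 0·7 + 0·2 + (-3)·(-1) = 2
Expand coordinatewise in base 3:
  c_1 = 1 = 1·3^0
  c_2 = 1 = 1·3^0
  c_3 = 2 = 2·3^0
  c_4 = 0
  c_5 = 2 = 2·3^0
λ_0 = (1, 1, 2, 0, 2)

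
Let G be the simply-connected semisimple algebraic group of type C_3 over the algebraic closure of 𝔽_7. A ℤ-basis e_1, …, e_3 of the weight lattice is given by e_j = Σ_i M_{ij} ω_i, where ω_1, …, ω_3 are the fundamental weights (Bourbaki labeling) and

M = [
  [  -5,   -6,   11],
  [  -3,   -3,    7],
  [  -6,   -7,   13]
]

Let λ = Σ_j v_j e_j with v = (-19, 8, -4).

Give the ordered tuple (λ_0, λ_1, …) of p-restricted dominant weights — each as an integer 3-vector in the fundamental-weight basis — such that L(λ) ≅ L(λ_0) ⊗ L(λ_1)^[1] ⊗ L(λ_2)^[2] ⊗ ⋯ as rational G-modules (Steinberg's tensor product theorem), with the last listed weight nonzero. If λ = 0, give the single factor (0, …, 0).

ω-coordinates c = M·v, v = (-19, 8, -4):
  c_1 = (-5)·(-19) + (-6)·(8) + (11)·(-4) = 3
  c_2 = (-3)·(-19) + (-3)·(8) + (7)·(-4) = 5
  c_3 = (-6)·(-19) + (-7)·(8) + (13)·(-4) = 6
p = 7; digits c_i = Σ_j d_{ij}·7^j, 0 ≤ d_{ij} < 7:
  c_1 = 3 = 3·7^0
  c_2 = 5 = 5·7^0
  c_3 = 6 = 6·7^0
λ_0 = (3, 5, 6)

((3, 5, 6),)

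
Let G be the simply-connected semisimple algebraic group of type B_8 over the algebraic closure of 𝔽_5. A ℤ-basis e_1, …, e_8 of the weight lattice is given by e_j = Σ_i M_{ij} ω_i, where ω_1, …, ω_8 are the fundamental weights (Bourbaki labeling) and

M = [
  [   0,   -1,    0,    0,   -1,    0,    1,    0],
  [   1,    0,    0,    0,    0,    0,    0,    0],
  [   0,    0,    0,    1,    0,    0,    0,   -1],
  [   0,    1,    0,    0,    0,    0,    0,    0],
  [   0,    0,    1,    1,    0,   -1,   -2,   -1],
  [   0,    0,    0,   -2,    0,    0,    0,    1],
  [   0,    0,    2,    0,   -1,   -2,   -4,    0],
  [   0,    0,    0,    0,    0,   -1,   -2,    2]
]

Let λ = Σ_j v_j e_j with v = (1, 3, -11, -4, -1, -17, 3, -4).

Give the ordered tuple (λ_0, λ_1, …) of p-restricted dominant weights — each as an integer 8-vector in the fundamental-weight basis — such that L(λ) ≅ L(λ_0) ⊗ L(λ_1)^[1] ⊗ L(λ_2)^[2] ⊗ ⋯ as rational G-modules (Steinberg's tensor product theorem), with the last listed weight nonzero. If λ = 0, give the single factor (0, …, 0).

((1, 1, 0, 3, 0, 4, 1, 3),)

Converting to the ω-basis (c_i = row i of M dotted with v = (1, 3, -11, -4, -1, -17, 3, -4)):
  c_1 = (0)·(1) + (-1)·(3) + (0)·(-11) + (0)·(-4) + (-1)·(-1) + (0)·(-17) + (1)·(3) + (0)·(-4) = 1
  c_2 = (1)·(1) + (0)·(3) + (0)·(-11) + (0)·(-4) + (0)·(-1) + (0)·(-17) + (0)·(3) + (0)·(-4) = 1
  c_3 = (0)·(1) + (0)·(3) + (0)·(-11) + (1)·(-4) + (0)·(-1) + (0)·(-17) + (0)·(3) + (-1)·(-4) = 0
  c_4 = (0)·(1) + (1)·(3) + (0)·(-11) + (0)·(-4) + (0)·(-1) + (0)·(-17) + (0)·(3) + (0)·(-4) = 3
  c_5 = (0)·(1) + (0)·(3) + (1)·(-11) + (1)·(-4) + (0)·(-1) + (-1)·(-17) + (-2)·(3) + (-1)·(-4) = 0
  c_6 = (0)·(1) + (0)·(3) + (0)·(-11) + (-2)·(-4) + (0)·(-1) + (0)·(-17) + (0)·(3) + (1)·(-4) = 4
  c_7 = (0)·(1) + (0)·(3) + (2)·(-11) + (0)·(-4) + (-1)·(-1) + (-2)·(-17) + (-4)·(3) + (0)·(-4) = 1
  c_8 = (0)·(1) + (0)·(3) + (0)·(-11) + (0)·(-4) + (0)·(-1) + (-1)·(-17) + (-2)·(3) + (2)·(-4) = 3
Expand coordinatewise in base 5:
  c_1 = 1 = 1·5^0
  c_2 = 1 = 1·5^0
  c_3 = 0
  c_4 = 3 = 3·5^0
  c_5 = 0
  c_6 = 4 = 4·5^0
  c_7 = 1 = 1·5^0
  c_8 = 3 = 3·5^0
p-restricted factor λ_0 = (1, 1, 0, 3, 0, 4, 1, 3)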